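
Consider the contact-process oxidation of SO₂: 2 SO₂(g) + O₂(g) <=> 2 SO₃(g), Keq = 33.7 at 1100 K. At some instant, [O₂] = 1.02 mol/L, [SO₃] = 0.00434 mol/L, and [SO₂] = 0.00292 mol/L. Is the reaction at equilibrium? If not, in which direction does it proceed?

Q = [SO₃]² / ([SO₂]²·[O₂]) = (0.00434)² / ((0.00292)²·(1.02)) = 2.17
Q = 2.17 < Keq = 33.7, so the forward reaction proceeds.

to the right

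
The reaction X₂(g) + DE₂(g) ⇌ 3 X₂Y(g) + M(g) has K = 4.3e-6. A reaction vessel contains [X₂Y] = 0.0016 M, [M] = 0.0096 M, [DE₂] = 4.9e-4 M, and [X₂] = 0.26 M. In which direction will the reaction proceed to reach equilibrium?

forward (toward products)

Q = [X₂Y]³·[M] / ([X₂]·[DE₂]) = (0.0016)³·(0.0096) / ((0.26)·(4.9e-4)) = 3.1e-7
Q = 3.1e-7 < K = 4.3e-6, so the forward reaction proceeds.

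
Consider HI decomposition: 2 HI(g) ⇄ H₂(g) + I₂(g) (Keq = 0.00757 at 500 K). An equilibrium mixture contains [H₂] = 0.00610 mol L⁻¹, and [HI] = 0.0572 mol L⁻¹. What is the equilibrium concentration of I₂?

[I₂] = 0.00406 mol L⁻¹

At equilibrium, Keq = [H₂]·[I₂] / [HI]² = 0.00757.
(0.00610)·([I₂]) / (0.0572)² = 0.00757
[I₂] = 0.00406 mol L⁻¹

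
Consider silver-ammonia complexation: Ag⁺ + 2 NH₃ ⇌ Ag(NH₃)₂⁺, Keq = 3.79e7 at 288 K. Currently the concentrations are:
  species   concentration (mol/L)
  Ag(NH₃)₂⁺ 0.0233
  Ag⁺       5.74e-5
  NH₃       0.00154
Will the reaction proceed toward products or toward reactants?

to the left

Q = [Ag(NH₃)₂⁺] / ([Ag⁺]·[NH₃]²) = (0.0233) / ((5.74e-5)·(0.00154)²) = 1.71e8
Q = 1.71e8 > Keq = 3.79e7, so the reverse reaction proceeds.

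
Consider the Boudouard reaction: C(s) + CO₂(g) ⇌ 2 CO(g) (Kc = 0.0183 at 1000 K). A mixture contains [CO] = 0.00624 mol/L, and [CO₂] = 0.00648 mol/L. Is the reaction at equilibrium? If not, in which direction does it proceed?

(C is a pure solid — omitted from Qc.)
Qc = [CO]² / [CO₂] = (0.00624)² / (0.00648) = 0.00601
Qc = 0.00601 < Kc = 0.0183, so the forward reaction proceeds.

in the forward direction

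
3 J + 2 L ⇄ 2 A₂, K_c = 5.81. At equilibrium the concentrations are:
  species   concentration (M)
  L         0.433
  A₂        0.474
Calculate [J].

At equilibrium, K_c = [A₂]² / ([J]³·[L]²) = 5.81.
(0.474)² / (([J])³·(0.433)²) = 5.81
[J]³ = 0.206 ⇒ [J] = 0.591 M

[J] = 0.591 M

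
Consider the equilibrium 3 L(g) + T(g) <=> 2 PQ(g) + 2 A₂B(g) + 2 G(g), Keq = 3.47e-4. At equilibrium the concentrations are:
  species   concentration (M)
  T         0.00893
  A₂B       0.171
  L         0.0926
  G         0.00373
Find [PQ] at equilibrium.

At equilibrium, Keq = [PQ]²·[A₂B]²·[G]² / ([L]³·[T]) = 3.47e-4.
([PQ])²·(0.171)²·(0.00373)² / ((0.0926)³·(0.00893)) = 3.47e-4
[PQ]² = 0.00605 ⇒ [PQ] = 0.0778 M

[PQ] = 0.0778 M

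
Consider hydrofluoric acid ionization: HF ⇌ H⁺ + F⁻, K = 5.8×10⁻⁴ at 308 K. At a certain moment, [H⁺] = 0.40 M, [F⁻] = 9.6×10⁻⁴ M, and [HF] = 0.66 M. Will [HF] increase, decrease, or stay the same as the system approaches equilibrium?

stay the same

Q = [H⁺]·[F⁻] / [HF] = (0.40)·(9.6×10⁻⁴) / (0.66) = 5.8×10⁻⁴
Q = 5.8×10⁻⁴ = K; the system is at equilibrium.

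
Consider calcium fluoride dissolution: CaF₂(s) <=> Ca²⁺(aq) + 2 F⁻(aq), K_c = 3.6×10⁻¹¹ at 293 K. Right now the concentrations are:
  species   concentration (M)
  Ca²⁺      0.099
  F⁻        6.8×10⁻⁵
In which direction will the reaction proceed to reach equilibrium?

(CaF₂ is a pure solid — omitted from Q_c.)
Q_c = [Ca²⁺]·[F⁻]² = (0.099)·(6.8×10⁻⁵)² = 4.6×10⁻¹⁰
Q_c = 4.6×10⁻¹⁰ > K_c = 3.6×10⁻¹¹, so the reverse reaction proceeds.

reverse (toward reactants)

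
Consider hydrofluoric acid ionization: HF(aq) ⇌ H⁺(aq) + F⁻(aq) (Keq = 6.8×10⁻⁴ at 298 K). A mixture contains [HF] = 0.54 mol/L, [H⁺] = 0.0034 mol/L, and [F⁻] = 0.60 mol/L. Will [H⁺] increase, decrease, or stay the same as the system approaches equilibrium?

Q = [H⁺]·[F⁻] / [HF] = (0.0034)·(0.60) / (0.54) = 0.0038
Q = 0.0038 > Keq = 6.8×10⁻⁴: net reverse reaction.
H⁺ is a product, so it decreases.

decrease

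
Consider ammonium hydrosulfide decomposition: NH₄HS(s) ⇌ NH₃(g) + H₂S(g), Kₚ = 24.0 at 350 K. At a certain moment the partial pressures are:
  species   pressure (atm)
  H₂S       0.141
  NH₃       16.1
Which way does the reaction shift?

to the right

(NH₄HS is a pure solid — omitted from Qₚ.)
Qₚ = P(NH₃)·P(H₂S) = (16.1)·(0.141) = 2.27
Qₚ = 2.27 < Kₚ = 24.0, so the forward reaction proceeds.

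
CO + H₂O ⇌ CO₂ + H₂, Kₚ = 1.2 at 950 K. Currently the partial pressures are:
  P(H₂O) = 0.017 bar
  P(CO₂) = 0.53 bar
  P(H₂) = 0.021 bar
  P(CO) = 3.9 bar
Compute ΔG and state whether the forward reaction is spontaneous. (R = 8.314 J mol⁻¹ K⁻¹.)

ΔG = -15.5 kJ/mol; the forward reaction is spontaneous

Qₚ = P(CO₂)·P(H₂) / (P(CO)·P(H₂O)) = (0.53)·(0.021) / ((3.9)·(0.017)) = 0.168
ΔG = RT ln(Qₚ/Kₚ) = (8.314 J mol⁻¹ K⁻¹)(950 K) × ln(0.168/1.2)
   = (7.898 kJ/mol)(-1.966) = -15.5 kJ/mol
ΔG < 0, so the forward reaction is spontaneous (proceeds forward).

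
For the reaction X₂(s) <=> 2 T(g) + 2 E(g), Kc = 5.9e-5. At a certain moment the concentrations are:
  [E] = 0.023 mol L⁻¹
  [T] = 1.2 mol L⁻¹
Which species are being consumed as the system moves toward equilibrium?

(X₂ is a pure solid — omitted from Qc.)
Qc = [T]²·[E]² = (1.2)²·(0.023)² = 7.6e-4
Qc = 7.6e-4 > Kc = 5.9e-5: net reverse reaction.

T, E (products)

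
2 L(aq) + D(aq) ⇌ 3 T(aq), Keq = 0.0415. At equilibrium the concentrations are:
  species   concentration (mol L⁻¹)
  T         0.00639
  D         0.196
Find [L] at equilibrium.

[L] = 0.00566 mol L⁻¹

At equilibrium, Keq = [T]³ / ([L]²·[D]) = 0.0415.
(0.00639)³ / (([L])²·(0.196)) = 0.0415
[L]² = 3.21e-5 ⇒ [L] = 0.00566 mol L⁻¹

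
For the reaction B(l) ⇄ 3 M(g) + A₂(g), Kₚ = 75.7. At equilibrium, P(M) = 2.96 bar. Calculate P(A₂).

(B is a pure liquid — omitted from Kₚ.)
At equilibrium, Kₚ = P(M)³·P(A₂) = 75.7.
(2.96)³·(P(A₂)) = 75.7
P(A₂) = 2.92 bar

P(A₂) = 2.92 bar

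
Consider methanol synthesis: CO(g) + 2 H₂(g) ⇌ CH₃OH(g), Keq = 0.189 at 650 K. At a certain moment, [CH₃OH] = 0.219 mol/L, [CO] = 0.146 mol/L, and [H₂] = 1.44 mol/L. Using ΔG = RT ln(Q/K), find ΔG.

ΔG = 7.25 kJ/mol

Q = [CH₃OH] / ([CO]·[H₂]²) = (0.219) / ((0.146)·(1.44)²) = 0.723
ΔG = RT ln(Q/Keq) = (8.314 J mol⁻¹ K⁻¹)(650 K) × ln(0.723/0.189)
   = (5.404 kJ/mol)(1.342) = 7.25 kJ/mol
ΔG > 0, so the forward reaction is non-spontaneous (proceeds in reverse).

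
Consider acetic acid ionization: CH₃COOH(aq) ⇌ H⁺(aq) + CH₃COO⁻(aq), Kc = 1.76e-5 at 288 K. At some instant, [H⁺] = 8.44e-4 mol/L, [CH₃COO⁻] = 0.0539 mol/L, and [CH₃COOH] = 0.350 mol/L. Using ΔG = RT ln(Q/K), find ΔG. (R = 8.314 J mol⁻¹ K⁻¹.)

Qc = [H⁺]·[CH₃COO⁻] / [CH₃COOH] = (8.44e-4)·(0.0539) / (0.350) = 1.30e-4
ΔG = RT ln(Qc/Kc) = (8.314 J mol⁻¹ K⁻¹)(288 K) × ln(1.30e-4/1.76e-5)
   = (2.394 kJ/mol)(2.000) = 4.79 kJ/mol
ΔG > 0, so the forward reaction is non-spontaneous (proceeds in reverse).

ΔG = 4.79 kJ/mol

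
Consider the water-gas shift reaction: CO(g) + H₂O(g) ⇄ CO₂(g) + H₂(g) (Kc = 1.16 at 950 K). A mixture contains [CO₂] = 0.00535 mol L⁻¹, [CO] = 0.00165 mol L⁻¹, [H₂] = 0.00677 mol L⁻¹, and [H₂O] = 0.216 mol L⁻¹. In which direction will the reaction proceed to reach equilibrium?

Qc = [CO₂]·[H₂] / ([CO]·[H₂O]) = (0.00535)·(0.00677) / ((0.00165)·(0.216)) = 0.102
Qc = 0.102 < Kc = 1.16, so the forward reaction proceeds.

in the forward direction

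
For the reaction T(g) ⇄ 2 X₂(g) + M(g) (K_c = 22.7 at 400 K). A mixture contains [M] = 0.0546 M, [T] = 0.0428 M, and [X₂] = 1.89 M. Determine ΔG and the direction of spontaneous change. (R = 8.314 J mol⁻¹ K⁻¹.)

ΔG = -5.34 kJ/mol; the forward reaction is spontaneous

Q_c = [X₂]²·[M] / [T] = (1.89)²·(0.0546) / (0.0428) = 4.56
ΔG = RT ln(Q_c/K_c) = (8.314 J mol⁻¹ K⁻¹)(400 K) × ln(4.56/22.7)
   = (3.326 kJ/mol)(-1.605) = -5.34 kJ/mol
ΔG < 0, so the forward reaction is spontaneous (proceeds forward).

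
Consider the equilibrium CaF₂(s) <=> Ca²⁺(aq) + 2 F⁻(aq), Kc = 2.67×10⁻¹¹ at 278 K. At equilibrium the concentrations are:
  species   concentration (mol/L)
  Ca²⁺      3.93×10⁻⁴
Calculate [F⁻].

[F⁻] = 2.61×10⁻⁴ mol/L

(CaF₂ is a pure solid — omitted from Kc.)
At equilibrium, Kc = [Ca²⁺]·[F⁻]² = 2.67×10⁻¹¹.
(3.93×10⁻⁴)·([F⁻])² = 2.67×10⁻¹¹
[F⁻]² = 6.79×10⁻⁸ ⇒ [F⁻] = 2.61×10⁻⁴ mol/L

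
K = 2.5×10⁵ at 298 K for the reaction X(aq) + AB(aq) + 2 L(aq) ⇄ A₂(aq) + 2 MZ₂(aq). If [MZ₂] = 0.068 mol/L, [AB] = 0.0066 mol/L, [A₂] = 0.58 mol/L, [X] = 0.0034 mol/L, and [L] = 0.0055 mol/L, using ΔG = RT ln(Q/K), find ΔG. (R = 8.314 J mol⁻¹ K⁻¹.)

ΔG = 6.84 kJ/mol

Q = [A₂]·[MZ₂]² / ([X]·[AB]·[L]²) = (0.58)·(0.068)² / ((0.0034)·(0.0066)·(0.0055)²) = 3.95×10⁶
ΔG = RT ln(Q/K) = (8.314 J mol⁻¹ K⁻¹)(298 K) × ln(3.95×10⁶/2.5×10⁵)
   = (2.478 kJ/mol)(2.760) = 6.84 kJ/mol
ΔG > 0, so the forward reaction is non-spontaneous (proceeds in reverse).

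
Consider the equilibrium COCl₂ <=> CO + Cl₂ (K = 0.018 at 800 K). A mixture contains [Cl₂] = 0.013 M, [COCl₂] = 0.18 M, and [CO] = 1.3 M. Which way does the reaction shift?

Q = [CO]·[Cl₂] / [COCl₂] = (1.3)·(0.013) / (0.18) = 0.094
Q = 0.094 > K = 0.018, so the reverse reaction proceeds.

toward reactants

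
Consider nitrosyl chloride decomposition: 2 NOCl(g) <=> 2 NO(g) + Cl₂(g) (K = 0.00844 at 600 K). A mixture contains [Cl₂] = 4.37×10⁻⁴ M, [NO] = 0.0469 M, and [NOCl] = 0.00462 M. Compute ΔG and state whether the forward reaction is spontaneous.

ΔG = 8.35 kJ/mol; the forward reaction is non-spontaneous

Q = [NO]²·[Cl₂] / [NOCl]² = (0.0469)²·(4.37×10⁻⁴) / (0.00462)² = 0.0450
ΔG = RT ln(Q/K) = (8.314 J mol⁻¹ K⁻¹)(600 K) × ln(0.0450/0.00844)
   = (4.988 kJ/mol)(1.674) = 8.35 kJ/mol
ΔG > 0, so the forward reaction is non-spontaneous (proceeds in reverse).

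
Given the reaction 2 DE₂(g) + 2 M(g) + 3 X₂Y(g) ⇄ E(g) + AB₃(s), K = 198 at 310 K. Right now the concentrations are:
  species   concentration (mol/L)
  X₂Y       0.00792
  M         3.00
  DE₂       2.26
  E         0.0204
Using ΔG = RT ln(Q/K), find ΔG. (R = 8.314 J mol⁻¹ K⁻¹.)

ΔG = 3.88 kJ/mol

(AB₃ is a pure solid — omitted from Q.)
Q = [E] / ([DE₂]²·[M]²·[X₂Y]³) = (0.0204) / ((2.26)²·(3.00)²·(0.00792)³) = 893
ΔG = RT ln(Q/K) = (8.314 J mol⁻¹ K⁻¹)(310 K) × ln(893/198)
   = (2.577 kJ/mol)(1.506) = 3.88 kJ/mol
ΔG > 0, so the forward reaction is non-spontaneous (proceeds in reverse).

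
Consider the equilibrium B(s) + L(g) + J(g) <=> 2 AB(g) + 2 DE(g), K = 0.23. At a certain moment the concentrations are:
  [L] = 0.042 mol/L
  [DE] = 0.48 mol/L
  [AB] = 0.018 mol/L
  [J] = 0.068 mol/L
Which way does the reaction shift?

(B is a pure solid — omitted from Q.)
Q = [AB]²·[DE]² / ([L]·[J]) = (0.018)²·(0.48)² / ((0.042)·(0.068)) = 0.026
Q = 0.026 < K = 0.23, so the forward reaction proceeds.

forward (toward products)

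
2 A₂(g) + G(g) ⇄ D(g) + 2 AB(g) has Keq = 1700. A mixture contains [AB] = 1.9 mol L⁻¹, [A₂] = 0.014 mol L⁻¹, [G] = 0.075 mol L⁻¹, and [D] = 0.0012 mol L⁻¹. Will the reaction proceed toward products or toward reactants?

Q = [D]·[AB]² / ([A₂]²·[G]) = (0.0012)·(1.9)² / ((0.014)²·(0.075)) = 290
Q = 290 < Keq = 1700, so the forward reaction proceeds.

toward products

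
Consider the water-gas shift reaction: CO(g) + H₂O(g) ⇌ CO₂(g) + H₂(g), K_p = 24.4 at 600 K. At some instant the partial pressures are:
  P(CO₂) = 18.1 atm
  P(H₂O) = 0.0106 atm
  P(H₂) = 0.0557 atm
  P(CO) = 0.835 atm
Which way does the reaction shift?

Q_p = P(CO₂)·P(H₂) / (P(CO)·P(H₂O)) = (18.1)·(0.0557) / ((0.835)·(0.0106)) = 114
Q_p = 114 > K_p = 24.4, so the reverse reaction proceeds.

to the left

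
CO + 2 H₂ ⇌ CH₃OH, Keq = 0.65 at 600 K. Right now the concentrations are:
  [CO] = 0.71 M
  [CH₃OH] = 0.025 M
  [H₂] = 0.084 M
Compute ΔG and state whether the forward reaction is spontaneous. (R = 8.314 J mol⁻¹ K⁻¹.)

ΔG = 10.2 kJ/mol; the forward reaction is non-spontaneous

Q = [CH₃OH] / ([CO]·[H₂]²) = (0.025) / ((0.71)·(0.084)²) = 4.99
ΔG = RT ln(Q/Keq) = (8.314 J mol⁻¹ K⁻¹)(600 K) × ln(4.99/0.65)
   = (4.988 kJ/mol)(2.038) = 10.2 kJ/mol
ΔG > 0, so the forward reaction is non-spontaneous (proceeds in reverse).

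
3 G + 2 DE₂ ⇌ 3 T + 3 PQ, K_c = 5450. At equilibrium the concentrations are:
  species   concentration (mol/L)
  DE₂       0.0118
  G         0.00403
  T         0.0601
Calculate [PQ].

[PQ] = 0.0612 mol/L

At equilibrium, K_c = [T]³·[PQ]³ / ([G]³·[DE₂]²) = 5450.
(0.0601)³·([PQ])³ / ((0.00403)³·(0.0118)²) = 5450
[PQ]³ = 2.29×10⁻⁴ ⇒ [PQ] = 0.0612 mol/L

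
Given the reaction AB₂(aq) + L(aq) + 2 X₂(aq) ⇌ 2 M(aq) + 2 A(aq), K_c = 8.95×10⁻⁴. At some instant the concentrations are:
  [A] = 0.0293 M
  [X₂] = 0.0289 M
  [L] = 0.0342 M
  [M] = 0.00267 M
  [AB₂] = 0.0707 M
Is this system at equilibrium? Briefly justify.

Q_c = [M]²·[A]² / ([AB₂]·[L]·[X₂]²) = (0.00267)²·(0.0293)² / ((0.0707)·(0.0342)·(0.0289)²) = 0.00303
Q_c = 0.00303 > K_c = 8.95×10⁻⁴: net reverse reaction.

no; Q > K, reaction proceeds in reverse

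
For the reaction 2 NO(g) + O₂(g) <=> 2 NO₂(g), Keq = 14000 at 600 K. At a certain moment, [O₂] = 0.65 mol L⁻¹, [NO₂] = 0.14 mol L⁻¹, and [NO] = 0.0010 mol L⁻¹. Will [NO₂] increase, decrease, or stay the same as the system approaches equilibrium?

Q = [NO₂]² / ([NO]²·[O₂]) = (0.14)² / ((0.0010)²·(0.65)) = 30000
Q = 30000 > Keq = 14000: net reverse reaction.
NO₂ is a product, so it decreases.

decrease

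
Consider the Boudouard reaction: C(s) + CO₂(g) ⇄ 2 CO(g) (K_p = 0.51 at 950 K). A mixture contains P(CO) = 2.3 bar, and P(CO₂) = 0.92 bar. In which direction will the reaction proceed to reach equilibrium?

in the reverse direction

(C is a pure solid — omitted from Q_p.)
Q_p = P(CO)² / P(CO₂) = (2.3)² / (0.92) = 5.7
Q_p = 5.7 > K_p = 0.51, so the reverse reaction proceeds.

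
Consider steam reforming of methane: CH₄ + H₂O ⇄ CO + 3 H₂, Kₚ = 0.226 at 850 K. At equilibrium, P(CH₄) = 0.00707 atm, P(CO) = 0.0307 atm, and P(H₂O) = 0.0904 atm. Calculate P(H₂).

P(H₂) = 0.168 atm

At equilibrium, Kₚ = P(CO)·P(H₂)³ / (P(CH₄)·P(H₂O)) = 0.226.
(0.0307)·(P(H₂))³ / ((0.00707)·(0.0904)) = 0.226
P(H₂)³ = 0.00470 ⇒ P(H₂) = 0.168 atm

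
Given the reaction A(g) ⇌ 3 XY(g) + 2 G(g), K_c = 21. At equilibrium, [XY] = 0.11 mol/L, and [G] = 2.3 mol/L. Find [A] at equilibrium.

[A] = 3.4e-4 mol/L

At equilibrium, K_c = [XY]³·[G]² / [A] = 21.
(0.11)³·(2.3)² / ([A]) = 21
[A] = 3.35e-4 = 3.4e-4 mol/L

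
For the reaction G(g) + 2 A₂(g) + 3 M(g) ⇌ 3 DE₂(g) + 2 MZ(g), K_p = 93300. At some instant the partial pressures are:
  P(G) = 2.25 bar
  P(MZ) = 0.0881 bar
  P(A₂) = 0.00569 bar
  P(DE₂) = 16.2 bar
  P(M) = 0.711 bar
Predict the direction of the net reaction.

to the left

Q_p = P(DE₂)³·P(MZ)² / (P(G)·P(A₂)²·P(M)³) = (16.2)³·(0.0881)² / ((2.25)·(0.00569)²·(0.711)³) = 1.26e6
Q_p = 1.26e6 > K_p = 93300, so the reverse reaction proceeds.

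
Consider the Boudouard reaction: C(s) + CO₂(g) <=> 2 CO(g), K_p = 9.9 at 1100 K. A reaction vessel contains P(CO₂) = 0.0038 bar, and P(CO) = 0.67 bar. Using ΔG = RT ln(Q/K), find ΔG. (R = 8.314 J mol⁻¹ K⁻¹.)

ΔG = 22.7 kJ/mol

(C is a pure solid — omitted from Q_p.)
Q_p = P(CO)² / P(CO₂) = (0.67)² / (0.0038) = 118
ΔG = RT ln(Q_p/K_p) = (8.314 J mol⁻¹ K⁻¹)(1100 K) × ln(118/9.9)
   = (9.145 kJ/mol)(2.478) = 22.7 kJ/mol
ΔG > 0, so the forward reaction is non-spontaneous (proceeds in reverse).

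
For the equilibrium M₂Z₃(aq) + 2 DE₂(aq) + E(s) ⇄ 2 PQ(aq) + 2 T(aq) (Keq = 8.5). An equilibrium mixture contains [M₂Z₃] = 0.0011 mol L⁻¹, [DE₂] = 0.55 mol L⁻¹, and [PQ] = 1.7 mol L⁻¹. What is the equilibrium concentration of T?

[T] = 0.031 mol L⁻¹

(E is a pure solid — omitted from Keq.)
At equilibrium, Keq = [PQ]²·[T]² / ([M₂Z₃]·[DE₂]²) = 8.5.
(1.7)²·([T])² / ((0.0011)·(0.55)²) = 8.5
[T]² = 9.79×10⁻⁴ ⇒ [T] = 0.031 mol L⁻¹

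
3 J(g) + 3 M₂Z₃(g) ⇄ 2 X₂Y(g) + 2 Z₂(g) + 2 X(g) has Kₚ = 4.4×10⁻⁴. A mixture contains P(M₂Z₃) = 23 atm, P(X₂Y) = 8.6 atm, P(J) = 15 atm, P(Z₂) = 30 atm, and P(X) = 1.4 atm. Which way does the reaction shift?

Qₚ = P(X₂Y)²·P(Z₂)²·P(X)² / (P(J)³·P(M₂Z₃)³) = (8.6)²·(30)²·(1.4)² / ((15)³·(23)³) = 0.0032
Qₚ = 0.0032 > Kₚ = 4.4×10⁻⁴, so the reverse reaction proceeds.

in the reverse direction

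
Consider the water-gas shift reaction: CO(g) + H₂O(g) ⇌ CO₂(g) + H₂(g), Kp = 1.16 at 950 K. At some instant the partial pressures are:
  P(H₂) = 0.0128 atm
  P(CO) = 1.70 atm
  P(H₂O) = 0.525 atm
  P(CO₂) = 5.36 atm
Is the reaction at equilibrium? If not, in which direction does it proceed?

Qp = P(CO₂)·P(H₂) / (P(CO)·P(H₂O)) = (5.36)·(0.0128) / ((1.70)·(0.525)) = 0.0769
Qp = 0.0769 < Kp = 1.16, so the forward reaction proceeds.

in the forward direction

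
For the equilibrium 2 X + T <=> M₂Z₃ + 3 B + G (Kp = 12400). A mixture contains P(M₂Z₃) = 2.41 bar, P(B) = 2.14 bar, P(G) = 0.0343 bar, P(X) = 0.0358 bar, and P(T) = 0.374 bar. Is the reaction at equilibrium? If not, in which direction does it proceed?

forward (toward products)

Qp = P(M₂Z₃)·P(B)³·P(G) / (P(X)²·P(T)) = (2.41)·(2.14)³·(0.0343) / ((0.0358)²·(0.374)) = 1690
Qp = 1690 < Kp = 12400, so the forward reaction proceeds.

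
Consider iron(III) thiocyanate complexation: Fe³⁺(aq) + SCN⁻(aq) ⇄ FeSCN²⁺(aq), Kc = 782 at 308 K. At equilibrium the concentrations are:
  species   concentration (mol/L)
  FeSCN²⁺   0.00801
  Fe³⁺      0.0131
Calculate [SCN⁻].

At equilibrium, Kc = [FeSCN²⁺] / ([Fe³⁺]·[SCN⁻]) = 782.
(0.00801) / ((0.0131)·([SCN⁻])) = 782
[SCN⁻] = 7.82e-4 mol/L

[SCN⁻] = 7.82e-4 mol/L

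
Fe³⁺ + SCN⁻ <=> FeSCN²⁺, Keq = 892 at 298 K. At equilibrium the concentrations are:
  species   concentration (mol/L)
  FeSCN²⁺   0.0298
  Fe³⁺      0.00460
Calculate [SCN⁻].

[SCN⁻] = 0.00726 mol/L

At equilibrium, Keq = [FeSCN²⁺] / ([Fe³⁺]·[SCN⁻]) = 892.
(0.0298) / ((0.00460)·([SCN⁻])) = 892
[SCN⁻] = 0.00726 mol/L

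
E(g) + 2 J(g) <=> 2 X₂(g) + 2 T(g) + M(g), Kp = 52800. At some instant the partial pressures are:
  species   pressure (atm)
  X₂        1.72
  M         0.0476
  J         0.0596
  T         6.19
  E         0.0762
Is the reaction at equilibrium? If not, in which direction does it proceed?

forward (toward products)

Qp = P(X₂)²·P(T)²·P(M) / (P(E)·P(J)²) = (1.72)²·(6.19)²·(0.0476) / ((0.0762)·(0.0596)²) = 19900
Qp = 19900 < Kp = 52800, so the forward reaction proceeds.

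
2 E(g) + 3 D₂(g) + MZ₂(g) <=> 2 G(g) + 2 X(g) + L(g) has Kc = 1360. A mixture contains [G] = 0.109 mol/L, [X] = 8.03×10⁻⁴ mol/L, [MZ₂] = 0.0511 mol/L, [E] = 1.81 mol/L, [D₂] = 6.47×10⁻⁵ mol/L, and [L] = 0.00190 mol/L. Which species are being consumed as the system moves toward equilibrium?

Qc = [G]²·[X]²·[L] / ([E]²·[D₂]³·[MZ₂]) = (0.109)²·(8.03×10⁻⁴)²·(0.00190) / ((1.81)²·(6.47×10⁻⁵)³·(0.0511)) = 321
Qc = 321 < Kc = 1360: net forward reaction.

E, D₂, MZ₂ (reactants)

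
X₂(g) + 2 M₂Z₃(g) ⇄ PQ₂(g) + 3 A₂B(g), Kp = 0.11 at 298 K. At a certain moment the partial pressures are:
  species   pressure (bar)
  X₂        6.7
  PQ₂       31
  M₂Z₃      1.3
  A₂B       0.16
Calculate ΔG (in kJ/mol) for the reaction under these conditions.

Qp = P(PQ₂)·P(A₂B)³ / (P(X₂)·P(M₂Z₃)²) = (31)·(0.16)³ / ((6.7)·(1.3)²) = 0.0112
ΔG = RT ln(Qp/Kp) = (8.314 J mol⁻¹ K⁻¹)(298 K) × ln(0.0112/0.11)
   = (2.478 kJ/mol)(-2.285) = -5.66 kJ/mol
ΔG < 0, so the forward reaction is spontaneous (proceeds forward).

ΔG = -5.66 kJ/mol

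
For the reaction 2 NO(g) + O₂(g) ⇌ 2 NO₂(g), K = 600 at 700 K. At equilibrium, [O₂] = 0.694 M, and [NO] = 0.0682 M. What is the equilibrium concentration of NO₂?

[NO₂] = 1.39 M

At equilibrium, K = [NO₂]² / ([NO]²·[O₂]) = 600.
([NO₂])² / ((0.0682)²·(0.694)) = 600
[NO₂]² = 1.94 ⇒ [NO₂] = 1.39 M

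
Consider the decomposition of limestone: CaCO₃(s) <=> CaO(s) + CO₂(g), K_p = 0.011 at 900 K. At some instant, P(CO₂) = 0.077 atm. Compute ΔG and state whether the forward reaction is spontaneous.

ΔG = 14.6 kJ/mol; the forward reaction is non-spontaneous

(CaCO₃, CaO are pure solids — omitted from Q_p.)
Q_p = P(CO₂) = 0.0770
ΔG = RT ln(Q_p/K_p) = (8.314 J mol⁻¹ K⁻¹)(900 K) × ln(0.0770/0.011)
   = (7.483 kJ/mol)(1.946) = 14.6 kJ/mol
ΔG > 0, so the forward reaction is non-spontaneous (proceeds in reverse).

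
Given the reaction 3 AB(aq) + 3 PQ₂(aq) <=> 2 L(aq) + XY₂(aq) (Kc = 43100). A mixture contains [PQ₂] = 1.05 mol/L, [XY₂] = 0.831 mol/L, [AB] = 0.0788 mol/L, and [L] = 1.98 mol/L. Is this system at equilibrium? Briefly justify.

Qc = [L]²·[XY₂] / ([AB]³·[PQ₂]³) = (1.98)²·(0.831) / ((0.0788)³·(1.05)³) = 5750
Qc = 5750 < Kc = 43100: net forward reaction.

no; Q < K, reaction proceeds forward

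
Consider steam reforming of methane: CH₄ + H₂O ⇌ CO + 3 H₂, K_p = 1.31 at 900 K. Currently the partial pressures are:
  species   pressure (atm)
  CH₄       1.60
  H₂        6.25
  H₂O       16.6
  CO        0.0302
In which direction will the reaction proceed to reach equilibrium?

Q_p = P(CO)·P(H₂)³ / (P(CH₄)·P(H₂O)) = (0.0302)·(6.25)³ / ((1.60)·(16.6)) = 0.278
Q_p = 0.278 < K_p = 1.31, so the forward reaction proceeds.

in the forward direction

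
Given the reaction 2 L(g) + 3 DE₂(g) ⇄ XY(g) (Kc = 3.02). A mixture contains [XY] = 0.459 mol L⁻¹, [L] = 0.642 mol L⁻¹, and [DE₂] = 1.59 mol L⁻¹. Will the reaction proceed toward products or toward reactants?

Qc = [XY] / ([L]²·[DE₂]³) = (0.459) / ((0.642)²·(1.59)³) = 0.277
Qc = 0.277 < Kc = 3.02, so the forward reaction proceeds.

to the right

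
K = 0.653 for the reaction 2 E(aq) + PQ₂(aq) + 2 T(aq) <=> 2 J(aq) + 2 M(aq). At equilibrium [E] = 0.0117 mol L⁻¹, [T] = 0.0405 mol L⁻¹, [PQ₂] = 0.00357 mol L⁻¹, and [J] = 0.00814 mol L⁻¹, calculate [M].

At equilibrium, K = [J]²·[M]² / ([E]²·[PQ₂]·[T]²) = 0.653.
(0.00814)²·([M])² / ((0.0117)²·(0.00357)·(0.0405)²) = 0.653
[M]² = 7.90×10⁻⁶ ⇒ [M] = 0.00281 mol L⁻¹

[M] = 0.00281 mol L⁻¹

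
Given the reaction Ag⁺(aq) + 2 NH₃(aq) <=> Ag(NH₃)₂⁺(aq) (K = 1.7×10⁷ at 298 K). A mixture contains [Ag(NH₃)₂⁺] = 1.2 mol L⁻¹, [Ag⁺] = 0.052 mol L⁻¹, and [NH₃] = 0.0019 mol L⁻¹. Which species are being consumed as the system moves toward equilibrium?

Q = [Ag(NH₃)₂⁺] / ([Ag⁺]·[NH₃]²) = (1.2) / ((0.052)·(0.0019)²) = 6.4×10⁶
Q = 6.4×10⁶ < K = 1.7×10⁷: net forward reaction.

Ag⁺, NH₃ (reactants)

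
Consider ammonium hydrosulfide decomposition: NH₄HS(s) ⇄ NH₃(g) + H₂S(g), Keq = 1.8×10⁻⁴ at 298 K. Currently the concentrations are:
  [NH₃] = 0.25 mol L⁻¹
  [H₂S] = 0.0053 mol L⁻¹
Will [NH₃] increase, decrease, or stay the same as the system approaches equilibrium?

decrease

(NH₄HS is a pure solid — omitted from Q.)
Q = [NH₃]·[H₂S] = (0.25)·(0.0053) = 0.0013
Q = 0.0013 > Keq = 1.8×10⁻⁴: net reverse reaction.
NH₃ is a product, so it decreases.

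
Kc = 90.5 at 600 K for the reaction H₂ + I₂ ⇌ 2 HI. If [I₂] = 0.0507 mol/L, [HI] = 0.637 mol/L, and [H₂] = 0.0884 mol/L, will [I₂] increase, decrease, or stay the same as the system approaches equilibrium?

stay the same

Qc = [HI]² / ([H₂]·[I₂]) = (0.637)² / ((0.0884)·(0.0507)) = 90.5
Qc = 90.5 = Kc; the system is at equilibrium.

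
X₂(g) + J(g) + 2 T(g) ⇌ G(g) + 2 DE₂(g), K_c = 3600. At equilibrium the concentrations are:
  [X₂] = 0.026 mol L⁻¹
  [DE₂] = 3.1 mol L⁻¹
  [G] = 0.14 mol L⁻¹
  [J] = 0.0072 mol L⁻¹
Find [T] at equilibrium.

At equilibrium, K_c = [G]·[DE₂]² / ([X₂]·[J]·[T]²) = 3600.
(0.14)·(3.1)² / ((0.026)·(0.0072)·([T])²) = 3600
[T]² = 2.00 ⇒ [T] = 1.4 mol L⁻¹

[T] = 1.4 mol L⁻¹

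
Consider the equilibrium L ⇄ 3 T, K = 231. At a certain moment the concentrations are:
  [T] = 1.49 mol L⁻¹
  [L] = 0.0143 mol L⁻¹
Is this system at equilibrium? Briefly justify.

Q = [T]³ / [L] = (1.49)³ / (0.0143) = 231
Q = 231 = K; the system is at equilibrium.

yes, at equilibrium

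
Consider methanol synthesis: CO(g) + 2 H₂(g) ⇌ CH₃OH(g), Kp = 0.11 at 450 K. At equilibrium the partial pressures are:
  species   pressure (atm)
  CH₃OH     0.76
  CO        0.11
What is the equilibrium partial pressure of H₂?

At equilibrium, Kp = P(CH₃OH) / (P(CO)·P(H₂)²) = 0.11.
(0.76) / ((0.11)·(P(H₂))²) = 0.11
P(H₂)² = 62.8 ⇒ P(H₂) = 7.9 atm

P(H₂) = 7.9 atm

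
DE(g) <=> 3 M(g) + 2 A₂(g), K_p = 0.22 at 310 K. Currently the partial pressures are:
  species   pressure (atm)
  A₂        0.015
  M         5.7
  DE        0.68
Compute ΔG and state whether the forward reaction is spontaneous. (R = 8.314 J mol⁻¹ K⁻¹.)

Q_p = P(M)³·P(A₂)² / P(DE) = (5.7)³·(0.015)² / (0.68) = 0.0613
ΔG = RT ln(Q_p/K_p) = (8.314 J mol⁻¹ K⁻¹)(310 K) × ln(0.0613/0.22)
   = (2.577 kJ/mol)(-1.278) = -3.29 kJ/mol
ΔG < 0, so the forward reaction is spontaneous (proceeds forward).

ΔG = -3.29 kJ/mol; the forward reaction is spontaneous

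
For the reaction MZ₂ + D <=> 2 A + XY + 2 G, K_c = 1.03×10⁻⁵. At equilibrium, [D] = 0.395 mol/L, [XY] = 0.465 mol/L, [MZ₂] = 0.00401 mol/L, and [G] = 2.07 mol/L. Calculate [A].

[A] = 9.05×10⁻⁵ mol/L

At equilibrium, K_c = [A]²·[XY]·[G]² / ([MZ₂]·[D]) = 1.03×10⁻⁵.
([A])²·(0.465)·(2.07)² / ((0.00401)·(0.395)) = 1.03×10⁻⁵
[A]² = 8.19×10⁻⁹ ⇒ [A] = 9.05×10⁻⁵ mol/L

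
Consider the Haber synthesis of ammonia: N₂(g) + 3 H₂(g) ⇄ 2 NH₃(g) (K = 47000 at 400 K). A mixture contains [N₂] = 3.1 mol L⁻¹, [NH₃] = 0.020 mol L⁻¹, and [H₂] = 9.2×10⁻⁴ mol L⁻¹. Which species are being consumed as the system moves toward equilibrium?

NH₃ (products)

Q = [NH₃]² / ([N₂]·[H₂]³) = (0.020)² / ((3.1)·(9.2×10⁻⁴)³) = 1.7×10⁵
Q = 1.7×10⁵ > K = 47000: net reverse reaction.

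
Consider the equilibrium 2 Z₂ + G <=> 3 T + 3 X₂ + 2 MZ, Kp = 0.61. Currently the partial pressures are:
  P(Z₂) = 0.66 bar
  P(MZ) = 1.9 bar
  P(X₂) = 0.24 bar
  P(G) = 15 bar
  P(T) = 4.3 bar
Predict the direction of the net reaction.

at equilibrium

Qp = P(T)³·P(X₂)³·P(MZ)² / (P(Z₂)²·P(G)) = (4.3)³·(0.24)³·(1.9)² / ((0.66)²·(15)) = 0.61
Qp = 0.61 = Kp, so the system is already at equilibrium.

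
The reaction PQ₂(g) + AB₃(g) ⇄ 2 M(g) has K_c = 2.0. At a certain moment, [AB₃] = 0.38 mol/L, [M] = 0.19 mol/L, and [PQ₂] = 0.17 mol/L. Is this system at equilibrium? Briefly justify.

no; Q < K, reaction proceeds forward

Q_c = [M]² / ([PQ₂]·[AB₃]) = (0.19)² / ((0.17)·(0.38)) = 0.56
Q_c = 0.56 < K_c = 2.0: net forward reaction.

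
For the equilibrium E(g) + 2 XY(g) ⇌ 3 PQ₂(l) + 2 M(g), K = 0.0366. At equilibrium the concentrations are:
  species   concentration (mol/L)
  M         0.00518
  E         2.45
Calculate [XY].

(PQ₂ is a pure liquid — omitted from K.)
At equilibrium, K = [M]² / ([E]·[XY]²) = 0.0366.
(0.00518)² / ((2.45)·([XY])²) = 0.0366
[XY]² = 2.99×10⁻⁴ ⇒ [XY] = 0.0173 mol/L

[XY] = 0.0173 mol/L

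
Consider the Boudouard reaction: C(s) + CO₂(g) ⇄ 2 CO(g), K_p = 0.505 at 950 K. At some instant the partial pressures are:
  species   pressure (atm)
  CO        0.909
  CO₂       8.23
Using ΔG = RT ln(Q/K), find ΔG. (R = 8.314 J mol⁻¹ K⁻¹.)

(C is a pure solid — omitted from Q_p.)
Q_p = P(CO)² / P(CO₂) = (0.909)² / (8.23) = 0.100
ΔG = RT ln(Q_p/K_p) = (8.314 J mol⁻¹ K⁻¹)(950 K) × ln(0.100/0.505)
   = (7.898 kJ/mol)(-1.619) = -12.8 kJ/mol
ΔG < 0, so the forward reaction is spontaneous (proceeds forward).

ΔG = -12.8 kJ/mol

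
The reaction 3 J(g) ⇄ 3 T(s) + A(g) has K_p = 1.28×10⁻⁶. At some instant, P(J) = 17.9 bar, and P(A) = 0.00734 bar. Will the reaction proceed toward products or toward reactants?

no net change (already at equilibrium)

(T is a pure solid — omitted from Q_p.)
Q_p = P(A) / P(J)³ = (0.00734) / (17.9)³ = 1.28×10⁻⁶
Q_p = 1.28×10⁻⁶ = K_p, so the system is already at equilibrium.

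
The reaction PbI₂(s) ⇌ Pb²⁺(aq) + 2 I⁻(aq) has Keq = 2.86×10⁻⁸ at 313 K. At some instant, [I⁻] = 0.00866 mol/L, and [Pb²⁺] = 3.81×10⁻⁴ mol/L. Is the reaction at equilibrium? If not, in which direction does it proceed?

no net change (already at equilibrium)

(PbI₂ is a pure solid — omitted from Q.)
Q = [Pb²⁺]·[I⁻]² = (3.81×10⁻⁴)·(0.00866)² = 2.86×10⁻⁸
Q = 2.86×10⁻⁸ = Keq, so the system is already at equilibrium.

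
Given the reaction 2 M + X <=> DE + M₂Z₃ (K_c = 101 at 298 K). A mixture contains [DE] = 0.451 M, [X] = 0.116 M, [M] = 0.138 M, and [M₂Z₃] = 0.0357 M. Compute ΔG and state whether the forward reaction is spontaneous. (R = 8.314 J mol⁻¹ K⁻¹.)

Q_c = [DE]·[M₂Z₃] / ([M]²·[X]) = (0.451)·(0.0357) / ((0.138)²·(0.116)) = 7.29
ΔG = RT ln(Q_c/K_c) = (8.314 J mol⁻¹ K⁻¹)(298 K) × ln(7.29/101)
   = (2.478 kJ/mol)(-2.629) = -6.51 kJ/mol
ΔG < 0, so the forward reaction is spontaneous (proceeds forward).

ΔG = -6.51 kJ/mol; the forward reaction is spontaneous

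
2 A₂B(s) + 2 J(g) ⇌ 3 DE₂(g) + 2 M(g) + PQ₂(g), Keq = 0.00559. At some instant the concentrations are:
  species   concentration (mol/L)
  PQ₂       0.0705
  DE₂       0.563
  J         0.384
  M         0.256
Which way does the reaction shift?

at equilibrium

(A₂B is a pure solid — omitted from Q.)
Q = [DE₂]³·[M]²·[PQ₂] / [J]² = (0.563)³·(0.256)²·(0.0705) / (0.384)² = 0.00559
Q = 0.00559 = Keq, so the system is already at equilibrium.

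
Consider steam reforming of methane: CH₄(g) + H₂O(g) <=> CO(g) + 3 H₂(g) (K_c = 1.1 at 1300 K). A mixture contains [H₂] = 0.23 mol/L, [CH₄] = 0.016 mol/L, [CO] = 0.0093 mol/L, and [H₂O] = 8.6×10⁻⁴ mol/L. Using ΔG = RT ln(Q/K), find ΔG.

ΔG = 21.7 kJ/mol

Q_c = [CO]·[H₂]³ / ([CH₄]·[H₂O]) = (0.0093)·(0.23)³ / ((0.016)·(8.6×10⁻⁴)) = 8.22
ΔG = RT ln(Q_c/K_c) = (8.314 J mol⁻¹ K⁻¹)(1300 K) × ln(8.22/1.1)
   = (10.81 kJ/mol)(2.011) = 21.7 kJ/mol
ΔG > 0, so the forward reaction is non-spontaneous (proceeds in reverse).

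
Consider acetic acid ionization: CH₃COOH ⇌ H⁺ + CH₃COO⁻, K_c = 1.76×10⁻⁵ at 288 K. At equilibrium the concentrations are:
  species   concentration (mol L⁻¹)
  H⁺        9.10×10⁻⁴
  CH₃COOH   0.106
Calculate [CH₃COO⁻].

[CH₃COO⁻] = 0.00205 mol L⁻¹

At equilibrium, K_c = [H⁺]·[CH₃COO⁻] / [CH₃COOH] = 1.76×10⁻⁵.
(9.10×10⁻⁴)·([CH₃COO⁻]) / (0.106) = 1.76×10⁻⁵
[CH₃COO⁻] = 0.00205 mol L⁻¹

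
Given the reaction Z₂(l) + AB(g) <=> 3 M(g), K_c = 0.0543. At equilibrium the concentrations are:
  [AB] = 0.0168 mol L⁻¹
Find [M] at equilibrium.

(Z₂ is a pure liquid — omitted from K_c.)
At equilibrium, K_c = [M]³ / [AB] = 0.0543.
([M])³ / (0.0168) = 0.0543
[M]³ = 9.12×10⁻⁴ ⇒ [M] = 0.0970 mol L⁻¹

[M] = 0.0970 mol L⁻¹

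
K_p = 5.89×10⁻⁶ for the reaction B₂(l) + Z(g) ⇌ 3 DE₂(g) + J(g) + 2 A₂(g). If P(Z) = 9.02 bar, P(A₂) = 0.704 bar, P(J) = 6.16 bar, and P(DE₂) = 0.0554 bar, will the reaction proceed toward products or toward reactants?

to the left

(B₂ is a pure liquid — omitted from Q_p.)
Q_p = P(DE₂)³·P(J)·P(A₂)² / P(Z) = (0.0554)³·(6.16)·(0.704)² / (9.02) = 5.76×10⁻⁵
Q_p = 5.76×10⁻⁵ > K_p = 5.89×10⁻⁶, so the reverse reaction proceeds.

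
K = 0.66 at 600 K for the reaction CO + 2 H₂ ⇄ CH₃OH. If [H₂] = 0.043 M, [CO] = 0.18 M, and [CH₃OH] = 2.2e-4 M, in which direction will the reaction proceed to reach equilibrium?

Q = [CH₃OH] / ([CO]·[H₂]²) = (2.2e-4) / ((0.18)·(0.043)²) = 0.66
Q = 0.66 = K, so the system is already at equilibrium.

neither direction; the system is at equilibrium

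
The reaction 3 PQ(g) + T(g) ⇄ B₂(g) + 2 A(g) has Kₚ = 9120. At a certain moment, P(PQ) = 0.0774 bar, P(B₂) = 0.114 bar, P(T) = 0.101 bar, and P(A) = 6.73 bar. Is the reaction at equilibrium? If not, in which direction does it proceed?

Qₚ = P(B₂)·P(A)² / (P(PQ)³·P(T)) = (0.114)·(6.73)² / ((0.0774)³·(0.101)) = 1.10×10⁵
Qₚ = 1.10×10⁵ > Kₚ = 9120, so the reverse reaction proceeds.

reverse (toward reactants)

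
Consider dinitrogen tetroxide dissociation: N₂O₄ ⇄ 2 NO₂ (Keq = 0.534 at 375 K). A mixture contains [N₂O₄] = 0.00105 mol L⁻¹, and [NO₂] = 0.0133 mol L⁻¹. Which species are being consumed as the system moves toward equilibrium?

Q = [NO₂]² / [N₂O₄] = (0.0133)² / (0.00105) = 0.168
Q = 0.168 < Keq = 0.534: net forward reaction.

N₂O₄ (reactants)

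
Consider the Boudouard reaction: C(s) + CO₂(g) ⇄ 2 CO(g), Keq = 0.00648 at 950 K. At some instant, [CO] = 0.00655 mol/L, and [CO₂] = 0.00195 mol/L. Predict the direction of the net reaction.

reverse (toward reactants)

(C is a pure solid — omitted from Q.)
Q = [CO]² / [CO₂] = (0.00655)² / (0.00195) = 0.0220
Q = 0.0220 > Keq = 0.00648, so the reverse reaction proceeds.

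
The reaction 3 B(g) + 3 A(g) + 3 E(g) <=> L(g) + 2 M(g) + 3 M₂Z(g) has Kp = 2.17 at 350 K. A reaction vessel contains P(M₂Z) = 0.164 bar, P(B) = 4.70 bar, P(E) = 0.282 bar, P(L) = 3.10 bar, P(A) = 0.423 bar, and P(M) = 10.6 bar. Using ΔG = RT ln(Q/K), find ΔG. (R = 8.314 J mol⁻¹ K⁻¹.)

Qp = P(L)·P(M)²·P(M₂Z)³ / (P(B)³·P(A)³·P(E)³) = (3.10)·(10.6)²·(0.164)³ / ((4.70)³·(0.423)³·(0.282)³) = 8.72
ΔG = RT ln(Qp/Kp) = (8.314 J mol⁻¹ K⁻¹)(350 K) × ln(8.72/2.17)
   = (2.910 kJ/mol)(1.391) = 4.05 kJ/mol
ΔG > 0, so the forward reaction is non-spontaneous (proceeds in reverse).

ΔG = 4.05 kJ/mol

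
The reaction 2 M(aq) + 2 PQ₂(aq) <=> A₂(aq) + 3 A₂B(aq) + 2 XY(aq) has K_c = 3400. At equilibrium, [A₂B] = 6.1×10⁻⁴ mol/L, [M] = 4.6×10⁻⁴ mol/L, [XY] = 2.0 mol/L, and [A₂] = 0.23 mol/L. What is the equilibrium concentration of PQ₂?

[PQ₂] = 5.4×10⁻⁴ mol/L

At equilibrium, K_c = [A₂]·[A₂B]³·[XY]² / ([M]²·[PQ₂]²) = 3400.
(0.23)·(6.1×10⁻⁴)³·(2.0)² / ((4.6×10⁻⁴)²·([PQ₂])²) = 3400
[PQ₂]² = 2.90×10⁻⁷ ⇒ [PQ₂] = 5.4×10⁻⁴ mol/L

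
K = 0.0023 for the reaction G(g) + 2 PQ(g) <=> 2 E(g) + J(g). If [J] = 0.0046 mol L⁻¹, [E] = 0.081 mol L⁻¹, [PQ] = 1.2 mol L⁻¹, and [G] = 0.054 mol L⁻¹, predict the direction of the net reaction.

to the right

Q = [E]²·[J] / ([G]·[PQ]²) = (0.081)²·(0.0046) / ((0.054)·(1.2)²) = 3.9×10⁻⁴
Q = 3.9×10⁻⁴ < K = 0.0023, so the forward reaction proceeds.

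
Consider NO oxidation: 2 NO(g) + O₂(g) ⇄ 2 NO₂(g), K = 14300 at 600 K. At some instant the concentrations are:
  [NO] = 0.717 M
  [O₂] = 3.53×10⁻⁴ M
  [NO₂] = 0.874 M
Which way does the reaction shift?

Q = [NO₂]² / ([NO]²·[O₂]) = (0.874)² / ((0.717)²·(3.53×10⁻⁴)) = 4210
Q = 4210 < K = 14300, so the forward reaction proceeds.

in the forward direction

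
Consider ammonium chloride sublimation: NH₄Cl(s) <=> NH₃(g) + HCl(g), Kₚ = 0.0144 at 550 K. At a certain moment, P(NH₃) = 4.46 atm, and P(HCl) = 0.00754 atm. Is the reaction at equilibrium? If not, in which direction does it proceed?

(NH₄Cl is a pure solid — omitted from Qₚ.)
Qₚ = P(NH₃)·P(HCl) = (4.46)·(0.00754) = 0.0336
Qₚ = 0.0336 > Kₚ = 0.0144, so the reverse reaction proceeds.

in the reverse direction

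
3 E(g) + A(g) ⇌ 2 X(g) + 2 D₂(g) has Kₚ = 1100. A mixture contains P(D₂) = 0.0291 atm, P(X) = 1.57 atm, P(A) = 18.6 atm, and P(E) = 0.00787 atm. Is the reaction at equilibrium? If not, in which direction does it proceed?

forward (toward products)

Qₚ = P(X)²·P(D₂)² / (P(E)³·P(A)) = (1.57)²·(0.0291)² / ((0.00787)³·(18.6)) = 230
Qₚ = 230 < Kₚ = 1100, so the forward reaction proceeds.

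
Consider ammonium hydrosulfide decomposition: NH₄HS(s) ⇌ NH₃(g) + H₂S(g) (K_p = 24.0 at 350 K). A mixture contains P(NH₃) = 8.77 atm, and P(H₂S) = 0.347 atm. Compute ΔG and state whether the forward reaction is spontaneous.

ΔG = -6.01 kJ/mol; the forward reaction is spontaneous

(NH₄HS is a pure solid — omitted from Q_p.)
Q_p = P(NH₃)·P(H₂S) = (8.77)·(0.347) = 3.04
ΔG = RT ln(Q_p/K_p) = (8.314 J mol⁻¹ K⁻¹)(350 K) × ln(3.04/24.0)
   = (2.910 kJ/mol)(-2.066) = -6.01 kJ/mol
ΔG < 0, so the forward reaction is spontaneous (proceeds forward).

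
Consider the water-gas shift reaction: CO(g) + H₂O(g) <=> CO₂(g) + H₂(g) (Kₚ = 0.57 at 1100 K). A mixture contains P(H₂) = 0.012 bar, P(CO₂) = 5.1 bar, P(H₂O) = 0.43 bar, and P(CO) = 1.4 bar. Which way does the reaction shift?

Qₚ = P(CO₂)·P(H₂) / (P(CO)·P(H₂O)) = (5.1)·(0.012) / ((1.4)·(0.43)) = 0.10
Qₚ = 0.10 < Kₚ = 0.57, so the forward reaction proceeds.

to the right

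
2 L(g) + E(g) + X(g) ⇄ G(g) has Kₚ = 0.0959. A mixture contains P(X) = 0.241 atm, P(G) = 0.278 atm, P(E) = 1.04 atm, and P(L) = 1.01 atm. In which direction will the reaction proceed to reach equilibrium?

Qₚ = P(G) / (P(L)²·P(E)·P(X)) = (0.278) / ((1.01)²·(1.04)·(0.241)) = 1.09
Qₚ = 1.09 > Kₚ = 0.0959, so the reverse reaction proceeds.

in the reverse direction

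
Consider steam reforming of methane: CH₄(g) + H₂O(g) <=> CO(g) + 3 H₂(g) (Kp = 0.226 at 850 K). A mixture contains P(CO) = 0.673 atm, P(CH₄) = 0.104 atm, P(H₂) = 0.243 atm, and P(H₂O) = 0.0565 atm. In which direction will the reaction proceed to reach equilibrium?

Qp = P(CO)·P(H₂)³ / (P(CH₄)·P(H₂O)) = (0.673)·(0.243)³ / ((0.104)·(0.0565)) = 1.64
Qp = 1.64 > Kp = 0.226, so the reverse reaction proceeds.

to the left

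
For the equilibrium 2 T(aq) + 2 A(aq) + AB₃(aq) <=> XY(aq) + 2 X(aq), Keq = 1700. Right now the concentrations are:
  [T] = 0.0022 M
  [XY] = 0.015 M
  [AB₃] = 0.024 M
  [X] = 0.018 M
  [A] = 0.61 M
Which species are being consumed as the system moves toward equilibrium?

Q = [XY]·[X]² / ([T]²·[A]²·[AB₃]) = (0.015)·(0.018)² / ((0.0022)²·(0.61)²·(0.024)) = 110
Q = 110 < Keq = 1700: net forward reaction.

T, A, AB₃ (reactants)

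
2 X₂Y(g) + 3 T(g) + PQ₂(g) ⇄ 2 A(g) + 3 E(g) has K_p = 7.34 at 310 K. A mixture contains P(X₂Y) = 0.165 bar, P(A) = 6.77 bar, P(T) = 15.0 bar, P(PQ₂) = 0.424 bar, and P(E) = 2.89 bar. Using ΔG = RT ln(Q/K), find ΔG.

ΔG = 3.49 kJ/mol

Q_p = P(A)²·P(E)³ / (P(X₂Y)²·P(T)³·P(PQ₂)) = (6.77)²·(2.89)³ / ((0.165)²·(15.0)³·(0.424)) = 28.4
ΔG = RT ln(Q_p/K_p) = (8.314 J mol⁻¹ K⁻¹)(310 K) × ln(28.4/7.34)
   = (2.577 kJ/mol)(1.353) = 3.49 kJ/mol
ΔG > 0, so the forward reaction is non-spontaneous (proceeds in reverse).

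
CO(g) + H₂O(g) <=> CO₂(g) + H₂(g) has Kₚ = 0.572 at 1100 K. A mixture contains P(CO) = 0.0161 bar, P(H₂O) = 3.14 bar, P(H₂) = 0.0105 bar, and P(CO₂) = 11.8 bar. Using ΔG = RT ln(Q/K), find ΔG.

ΔG = 13.3 kJ/mol

Qₚ = P(CO₂)·P(H₂) / (P(CO)·P(H₂O)) = (11.8)·(0.0105) / ((0.0161)·(3.14)) = 2.45
ΔG = RT ln(Qₚ/Kₚ) = (8.314 J mol⁻¹ K⁻¹)(1100 K) × ln(2.45/0.572)
   = (9.145 kJ/mol)(1.455) = 13.3 kJ/mol
ΔG > 0, so the forward reaction is non-spontaneous (proceeds in reverse).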